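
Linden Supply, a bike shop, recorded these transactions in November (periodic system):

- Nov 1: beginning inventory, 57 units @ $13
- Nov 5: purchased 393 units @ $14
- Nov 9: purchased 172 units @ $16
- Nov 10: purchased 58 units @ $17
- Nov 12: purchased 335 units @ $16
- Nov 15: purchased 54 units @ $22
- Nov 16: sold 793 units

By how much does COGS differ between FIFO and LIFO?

FIFO COGS: 57 @ $13 + 393 @ $14 + 172 @ $16 + 58 @ $17 + 113 @ $16 = $11,789
LIFO COGS: 54 @ $22 + 335 @ $16 + 58 @ $17 + 172 @ $16 + 174 @ $14 = $12,722
Difference = |$11,789 − $12,722| = $933

$933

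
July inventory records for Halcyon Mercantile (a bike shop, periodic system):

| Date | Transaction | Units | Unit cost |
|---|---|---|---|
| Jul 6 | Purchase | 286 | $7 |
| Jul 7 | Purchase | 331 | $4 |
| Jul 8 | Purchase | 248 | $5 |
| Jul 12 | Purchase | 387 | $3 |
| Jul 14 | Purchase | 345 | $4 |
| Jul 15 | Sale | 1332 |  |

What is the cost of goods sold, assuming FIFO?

COGS = $6,047

Jul 15, 1332 sold [FIFO — oldest first]: 286 @ $7 + 331 @ $4 + 248 @ $5 + 387 @ $3 + 80 @ $4 = $6,047
Ending inventory: 265 @ $4 = $1,060
Check: goods available $7,107 = COGS $6,047 + ending $1,060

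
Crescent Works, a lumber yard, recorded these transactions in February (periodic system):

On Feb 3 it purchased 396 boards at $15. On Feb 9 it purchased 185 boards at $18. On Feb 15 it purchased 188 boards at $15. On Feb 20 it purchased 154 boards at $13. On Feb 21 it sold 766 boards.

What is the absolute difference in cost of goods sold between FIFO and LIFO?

FIFO COGS: 396 @ $15 + 185 @ $18 + 185 @ $15 = $12,045
LIFO COGS: 154 @ $13 + 188 @ $15 + 185 @ $18 + 239 @ $15 = $11,737
Difference = |$12,045 − $11,737| = $308

$308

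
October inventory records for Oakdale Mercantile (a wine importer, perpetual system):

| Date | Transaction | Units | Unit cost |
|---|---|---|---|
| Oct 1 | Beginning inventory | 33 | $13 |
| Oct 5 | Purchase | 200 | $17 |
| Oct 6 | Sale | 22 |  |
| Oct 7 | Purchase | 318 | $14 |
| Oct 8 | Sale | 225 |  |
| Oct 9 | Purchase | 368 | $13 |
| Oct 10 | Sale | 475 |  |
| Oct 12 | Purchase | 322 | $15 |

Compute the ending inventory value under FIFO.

Ending inventory = $7,391

Oct 6, 22 sold [FIFO — oldest first]: 22 @ $13 = $286
Oct 8, 225 sold [FIFO — oldest first]: 11 @ $13 + 200 @ $17 + 14 @ $14 = $3,739
Oct 10, 475 sold [FIFO — oldest first]: 304 @ $14 + 171 @ $13 = $6,479
Total COGS = $286 + $3,739 + $6,479 = $10,504
Ending inventory: 197 @ $13 + 322 @ $15 = $7,391
Check: goods available $17,895 = COGS $10,504 + ending $7,391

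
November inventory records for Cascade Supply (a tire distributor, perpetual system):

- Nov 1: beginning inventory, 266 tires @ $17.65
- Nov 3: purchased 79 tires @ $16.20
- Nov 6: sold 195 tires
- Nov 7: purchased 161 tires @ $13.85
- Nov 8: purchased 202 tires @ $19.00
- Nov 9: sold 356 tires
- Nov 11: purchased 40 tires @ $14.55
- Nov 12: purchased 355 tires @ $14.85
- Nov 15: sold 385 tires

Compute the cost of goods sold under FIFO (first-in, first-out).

COGS = $15,416.35

Nov 6, 195 sold [FIFO — oldest first]: 195 @ $17.65 = $3,441.75
Nov 9, 356 sold [FIFO — oldest first]: 71 @ $17.65 + 79 @ $16.20 + 161 @ $13.85 + 45 @ $19.00 = $5,617.80
Nov 15, 385 sold [FIFO — oldest first]: 157 @ $19.00 + 40 @ $14.55 + 188 @ $14.85 = $6,356.80
Total COGS = $3,441.75 + $5,617.80 + $6,356.80 = $15,416.35
Ending inventory: 167 @ $14.85 = $2,479.95
Check: goods available $17,896.30 = COGS $15,416.35 + ending $2,479.95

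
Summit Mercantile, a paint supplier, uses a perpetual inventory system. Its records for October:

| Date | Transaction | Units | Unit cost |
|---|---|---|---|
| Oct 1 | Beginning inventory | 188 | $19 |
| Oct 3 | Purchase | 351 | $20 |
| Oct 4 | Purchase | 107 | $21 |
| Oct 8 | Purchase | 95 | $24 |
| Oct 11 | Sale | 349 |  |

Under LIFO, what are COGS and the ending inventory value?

COGS = $7,467; ending inventory = $7,652

Oct 11, 349 sold [LIFO — newest first]: 95 @ $24 + 107 @ $21 + 147 @ $20 = $7,467
Ending inventory: 188 @ $19 + 204 @ $20 = $7,652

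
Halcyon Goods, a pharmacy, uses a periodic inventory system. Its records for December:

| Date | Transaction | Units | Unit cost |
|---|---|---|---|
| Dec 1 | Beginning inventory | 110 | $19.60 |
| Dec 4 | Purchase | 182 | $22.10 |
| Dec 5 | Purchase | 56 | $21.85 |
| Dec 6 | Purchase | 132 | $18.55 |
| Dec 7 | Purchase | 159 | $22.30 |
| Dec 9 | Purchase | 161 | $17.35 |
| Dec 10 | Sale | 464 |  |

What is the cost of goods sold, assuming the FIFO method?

Dec 10, 464 sold [FIFO — oldest first]: 110 @ $19.60 + 182 @ $22.10 + 56 @ $21.85 + 116 @ $18.55 = $9,553.60
Ending inventory: 16 @ $18.55 + 159 @ $22.30 + 161 @ $17.35 = $6,635.85

COGS = $9,553.60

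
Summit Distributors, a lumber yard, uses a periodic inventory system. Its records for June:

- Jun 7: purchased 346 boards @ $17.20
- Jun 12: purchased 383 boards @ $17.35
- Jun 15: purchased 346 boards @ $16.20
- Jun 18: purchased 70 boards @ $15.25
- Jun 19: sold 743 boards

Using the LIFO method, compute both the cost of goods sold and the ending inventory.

COGS = $12,346.15; ending inventory = $6,922.80

Jun 19, 743 sold [LIFO — newest first]: 70 @ $15.25 + 346 @ $16.20 + 327 @ $17.35 = $12,346.15
Ending inventory: 346 @ $17.20 + 56 @ $17.35 = $6,922.80
Check: goods available $19,268.95 = COGS $12,346.15 + ending $6,922.80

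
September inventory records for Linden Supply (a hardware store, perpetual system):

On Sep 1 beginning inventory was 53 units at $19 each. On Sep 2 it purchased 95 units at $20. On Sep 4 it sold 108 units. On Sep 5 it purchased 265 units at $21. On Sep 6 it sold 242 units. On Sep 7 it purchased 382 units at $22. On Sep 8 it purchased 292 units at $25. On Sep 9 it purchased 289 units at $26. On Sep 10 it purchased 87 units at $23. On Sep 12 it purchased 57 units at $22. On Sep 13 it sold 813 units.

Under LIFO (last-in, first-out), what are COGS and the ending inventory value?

COGS = $27,234; ending inventory = $7,711

Sep 4, 108 sold [LIFO — newest first]: 95 @ $20 + 13 @ $19 = $2,147
Sep 6, 242 sold [LIFO — newest first]: 242 @ $21 = $5,082
Sep 13, 813 sold [LIFO — newest first]: 57 @ $22 + 87 @ $23 + 289 @ $26 + 292 @ $25 + 88 @ $22 = $20,005
Total COGS = $2,147 + $5,082 + $20,005 = $27,234
Ending inventory: 40 @ $19 + 23 @ $21 + 294 @ $22 = $7,711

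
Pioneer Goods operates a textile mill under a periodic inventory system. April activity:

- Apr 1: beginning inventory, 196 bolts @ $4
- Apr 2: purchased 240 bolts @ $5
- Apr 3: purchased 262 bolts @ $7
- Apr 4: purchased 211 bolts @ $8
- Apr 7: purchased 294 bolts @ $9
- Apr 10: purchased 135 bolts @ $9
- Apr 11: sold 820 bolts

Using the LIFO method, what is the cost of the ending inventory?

Ending inventory = $2,558

Apr 11, 820 sold [LIFO — newest first]: 135 @ $9 + 294 @ $9 + 211 @ $8 + 180 @ $7 = $6,809
Ending inventory: 196 @ $4 + 240 @ $5 + 82 @ $7 = $2,558
Check: goods available $9,367 = COGS $6,809 + ending $2,558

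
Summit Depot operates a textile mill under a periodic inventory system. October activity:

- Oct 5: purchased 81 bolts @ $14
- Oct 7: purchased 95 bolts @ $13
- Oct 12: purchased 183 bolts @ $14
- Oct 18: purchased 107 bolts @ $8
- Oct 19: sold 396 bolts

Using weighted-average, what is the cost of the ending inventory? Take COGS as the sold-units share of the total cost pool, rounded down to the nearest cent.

Ending inventory = $869.30

Oct 19, sell 396: 396/466 × $5,787.00 → $4,917.70
Ending inventory (cost pool remaining) = $869.30
Check: goods available $5,787.00 = COGS $4,917.70 + ending $869.30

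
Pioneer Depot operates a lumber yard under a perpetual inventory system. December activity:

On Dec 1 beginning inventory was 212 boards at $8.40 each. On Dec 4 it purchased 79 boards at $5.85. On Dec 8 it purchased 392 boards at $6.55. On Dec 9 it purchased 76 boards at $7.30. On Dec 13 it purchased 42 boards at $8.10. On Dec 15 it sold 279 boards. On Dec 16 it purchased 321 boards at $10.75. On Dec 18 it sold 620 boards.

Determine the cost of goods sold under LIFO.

Dec 15, 279 sold [LIFO — newest first]: 42 @ $8.10 + 76 @ $7.30 + 161 @ $6.55 = $1,949.55
Dec 18, 620 sold [LIFO — newest first]: 321 @ $10.75 + 231 @ $6.55 + 68 @ $5.85 = $5,361.60
Total COGS = $1,949.55 + $5,361.60 = $7,311.15
Ending inventory: 212 @ $8.40 + 11 @ $5.85 = $1,845.15

COGS = $7,311.15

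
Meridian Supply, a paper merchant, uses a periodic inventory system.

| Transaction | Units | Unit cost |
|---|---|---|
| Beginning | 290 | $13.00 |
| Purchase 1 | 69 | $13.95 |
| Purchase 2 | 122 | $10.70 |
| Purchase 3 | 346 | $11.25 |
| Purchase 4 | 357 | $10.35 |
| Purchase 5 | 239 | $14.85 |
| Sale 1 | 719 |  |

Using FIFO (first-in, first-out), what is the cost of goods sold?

COGS = $8,715.45

Sale 1 (719) [FIFO — oldest first]: 290 @ $13.00 + 69 @ $13.95 + 122 @ $10.70 + 238 @ $11.25 = $8,715.45
Ending inventory: 108 @ $11.25 + 357 @ $10.35 + 239 @ $14.85 = $8,459.10
Check: goods available $17,174.55 = COGS $8,715.45 + ending $8,459.10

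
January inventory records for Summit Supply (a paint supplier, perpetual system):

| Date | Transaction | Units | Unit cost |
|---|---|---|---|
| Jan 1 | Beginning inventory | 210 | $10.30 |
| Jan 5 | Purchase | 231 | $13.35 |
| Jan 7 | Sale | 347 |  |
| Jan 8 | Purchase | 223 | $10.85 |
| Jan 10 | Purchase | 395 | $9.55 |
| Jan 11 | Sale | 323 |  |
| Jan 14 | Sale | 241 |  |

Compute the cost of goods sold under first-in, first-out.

Jan 7, 347 sold [FIFO — oldest first]: 210 @ $10.30 + 137 @ $13.35 = $3,991.95
Jan 11, 323 sold [FIFO — oldest first]: 94 @ $13.35 + 223 @ $10.85 + 6 @ $9.55 = $3,731.75
Jan 14, 241 sold [FIFO — oldest first]: 241 @ $9.55 = $2,301.55
Total COGS = $3,991.95 + $3,731.75 + $2,301.55 = $10,025.25
Ending inventory: 148 @ $9.55 = $1,413.40
Check: goods available $11,438.65 = COGS $10,025.25 + ending $1,413.40

COGS = $10,025.25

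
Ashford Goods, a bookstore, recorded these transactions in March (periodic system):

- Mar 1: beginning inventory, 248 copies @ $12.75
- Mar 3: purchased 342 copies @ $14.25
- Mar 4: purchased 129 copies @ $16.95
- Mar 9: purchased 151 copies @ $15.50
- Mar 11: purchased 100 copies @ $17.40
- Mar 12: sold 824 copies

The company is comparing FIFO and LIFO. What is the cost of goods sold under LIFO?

COGS = $12,441.05

FIFO COGS: 248 @ $12.75 + 342 @ $14.25 + 129 @ $16.95 + 105 @ $15.50 = $11,849.55
LIFO COGS: 100 @ $17.40 + 151 @ $15.50 + 129 @ $16.95 + 342 @ $14.25 + 102 @ $12.75 = $12,441.05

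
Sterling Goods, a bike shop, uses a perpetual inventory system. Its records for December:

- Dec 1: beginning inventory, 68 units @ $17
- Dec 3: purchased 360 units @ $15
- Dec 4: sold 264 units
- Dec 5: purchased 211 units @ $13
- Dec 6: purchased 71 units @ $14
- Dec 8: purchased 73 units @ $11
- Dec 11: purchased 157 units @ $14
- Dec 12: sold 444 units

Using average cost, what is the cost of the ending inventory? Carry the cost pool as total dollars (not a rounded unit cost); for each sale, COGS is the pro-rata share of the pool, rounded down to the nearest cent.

After Dec 1: 68 on hand, pool $1,156.00 (≈ $17.0000 each)
After Dec 3: 428 on hand, pool $6,556.00 (≈ $15.3178 each)
Dec 4, sell 264: 264/428 × $6,556.00 → $4,043.88
After Dec 5: 375 on hand, pool $5,255.12 (≈ $14.0137 each)
After Dec 6: 446 on hand, pool $6,249.12 (≈ $14.0115 each)
After Dec 8: 519 on hand, pool $7,052.12 (≈ $13.5879 each)
After Dec 11: 676 on hand, pool $9,250.12 (≈ $13.6836 each)
Dec 12, sell 444: 444/676 × $9,250.12 → $6,075.52
Total COGS = $4,043.88 + $6,075.52 = $10,119.40
Ending inventory (cost pool remaining) = $3,174.60
Check: goods available $13,294.00 = COGS $10,119.40 + ending $3,174.60

Ending inventory = $3,174.60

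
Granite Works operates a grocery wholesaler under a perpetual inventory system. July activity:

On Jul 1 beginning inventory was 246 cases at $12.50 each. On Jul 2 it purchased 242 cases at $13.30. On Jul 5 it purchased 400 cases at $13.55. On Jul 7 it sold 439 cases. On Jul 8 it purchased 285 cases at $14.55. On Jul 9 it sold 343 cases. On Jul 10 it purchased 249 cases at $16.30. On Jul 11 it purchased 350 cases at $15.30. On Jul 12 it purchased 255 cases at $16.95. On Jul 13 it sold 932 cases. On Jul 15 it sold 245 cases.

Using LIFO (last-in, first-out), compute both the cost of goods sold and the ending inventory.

COGS = $28,746.30; ending inventory = $850.00

Jul 7, 439 sold [LIFO — newest first]: 400 @ $13.55 + 39 @ $13.30 = $5,938.70
Jul 9, 343 sold [LIFO — newest first]: 285 @ $14.55 + 58 @ $13.30 = $4,918.15
Jul 13, 932 sold [LIFO — newest first]: 255 @ $16.95 + 350 @ $15.30 + 249 @ $16.30 + 78 @ $13.30 = $14,773.35
Jul 15, 245 sold [LIFO — newest first]: 67 @ $13.30 + 178 @ $12.50 = $3,116.10
Total COGS = $5,938.70 + $4,918.15 + $14,773.35 + $3,116.10 = $28,746.30
Ending inventory: 68 @ $12.50 = $850.00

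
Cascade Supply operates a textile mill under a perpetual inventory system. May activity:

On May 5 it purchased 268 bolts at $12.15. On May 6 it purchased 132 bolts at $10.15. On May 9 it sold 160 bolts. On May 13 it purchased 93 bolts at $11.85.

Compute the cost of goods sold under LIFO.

COGS = $1,680.00

May 9, 160 sold [LIFO — newest first]: 132 @ $10.15 + 28 @ $12.15 = $1,680.00
Ending inventory: 240 @ $12.15 + 93 @ $11.85 = $4,018.05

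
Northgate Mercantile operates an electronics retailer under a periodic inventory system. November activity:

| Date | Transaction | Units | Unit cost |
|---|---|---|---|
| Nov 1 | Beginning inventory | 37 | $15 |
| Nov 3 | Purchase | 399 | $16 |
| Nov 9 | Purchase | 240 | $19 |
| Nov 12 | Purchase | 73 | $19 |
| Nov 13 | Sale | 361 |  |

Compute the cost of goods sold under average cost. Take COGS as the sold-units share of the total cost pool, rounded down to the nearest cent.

COGS = $6,210.74

Nov 13, sell 361: 361/749 × $12,886.00 → $6,210.74
Ending inventory (cost pool remaining) = $6,675.26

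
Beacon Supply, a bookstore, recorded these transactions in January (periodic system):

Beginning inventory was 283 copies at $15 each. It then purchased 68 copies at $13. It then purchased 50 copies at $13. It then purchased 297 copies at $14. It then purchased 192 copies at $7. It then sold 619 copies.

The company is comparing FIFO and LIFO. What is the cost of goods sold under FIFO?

FIFO COGS: 283 @ $15 + 68 @ $13 + 50 @ $13 + 218 @ $14 = $8,831
LIFO COGS: 192 @ $7 + 297 @ $14 + 50 @ $13 + 68 @ $13 + 12 @ $15 = $7,216

COGS = $8,831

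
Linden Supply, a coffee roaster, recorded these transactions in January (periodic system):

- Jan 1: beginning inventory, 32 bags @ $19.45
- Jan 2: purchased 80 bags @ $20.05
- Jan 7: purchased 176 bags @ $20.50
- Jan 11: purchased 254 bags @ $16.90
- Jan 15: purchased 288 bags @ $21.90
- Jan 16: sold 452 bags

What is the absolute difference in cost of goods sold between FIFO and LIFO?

FIFO COGS: 32 @ $19.45 + 80 @ $20.05 + 176 @ $20.50 + 164 @ $16.90 = $8,606.00
LIFO COGS: 288 @ $21.90 + 164 @ $16.90 = $9,078.80
Difference = |$8,606.00 − $9,078.80| = $472.80

$472.80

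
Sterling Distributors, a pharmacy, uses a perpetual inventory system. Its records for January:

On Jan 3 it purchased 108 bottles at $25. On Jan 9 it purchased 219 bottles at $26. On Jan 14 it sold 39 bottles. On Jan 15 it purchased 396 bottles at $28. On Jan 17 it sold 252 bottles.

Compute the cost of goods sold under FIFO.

Jan 14, 39 sold [FIFO — oldest first]: 39 @ $25 = $975
Jan 17, 252 sold [FIFO — oldest first]: 69 @ $25 + 183 @ $26 = $6,483
Total COGS = $975 + $6,483 = $7,458
Ending inventory: 36 @ $26 + 396 @ $28 = $12,024

COGS = $7,458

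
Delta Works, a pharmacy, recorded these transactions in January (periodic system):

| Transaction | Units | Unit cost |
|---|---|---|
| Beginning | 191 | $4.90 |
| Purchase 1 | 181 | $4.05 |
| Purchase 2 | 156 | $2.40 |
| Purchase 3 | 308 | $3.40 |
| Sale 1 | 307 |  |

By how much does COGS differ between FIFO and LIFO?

FIFO COGS: 191 @ $4.90 + 116 @ $4.05 = $1,405.70
LIFO COGS: 307 @ $3.40 = $1,043.80
Difference = |$1,405.70 − $1,043.80| = $361.90

$361.90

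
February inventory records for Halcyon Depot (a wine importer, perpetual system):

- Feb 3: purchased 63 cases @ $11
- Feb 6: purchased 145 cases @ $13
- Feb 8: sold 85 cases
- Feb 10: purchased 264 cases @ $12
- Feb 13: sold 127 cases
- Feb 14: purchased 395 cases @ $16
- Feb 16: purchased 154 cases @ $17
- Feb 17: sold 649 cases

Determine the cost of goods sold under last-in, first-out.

Feb 8, 85 sold [LIFO — newest first]: 85 @ $13 = $1,105
Feb 13, 127 sold [LIFO — newest first]: 127 @ $12 = $1,524
Feb 17, 649 sold [LIFO — newest first]: 154 @ $17 + 395 @ $16 + 100 @ $12 = $10,138
Total COGS = $1,105 + $1,524 + $10,138 = $12,767
Ending inventory: 63 @ $11 + 60 @ $13 + 37 @ $12 = $1,917

COGS = $12,767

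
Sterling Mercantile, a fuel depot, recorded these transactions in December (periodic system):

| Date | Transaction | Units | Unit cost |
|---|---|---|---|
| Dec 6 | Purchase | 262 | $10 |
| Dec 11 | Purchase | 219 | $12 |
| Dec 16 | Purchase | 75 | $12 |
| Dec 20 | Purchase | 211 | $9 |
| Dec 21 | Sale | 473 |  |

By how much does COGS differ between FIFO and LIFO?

$109

FIFO COGS: 262 @ $10 + 211 @ $12 = $5,152
LIFO COGS: 211 @ $9 + 75 @ $12 + 187 @ $12 = $5,043
Difference = |$5,152 − $5,043| = $109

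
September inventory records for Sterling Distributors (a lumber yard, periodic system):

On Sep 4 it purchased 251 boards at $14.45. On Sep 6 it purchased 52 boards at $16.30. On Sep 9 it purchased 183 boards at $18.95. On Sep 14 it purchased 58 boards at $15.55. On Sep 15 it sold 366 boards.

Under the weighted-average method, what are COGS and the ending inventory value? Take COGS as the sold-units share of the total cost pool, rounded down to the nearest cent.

COGS = $5,950.39; ending inventory = $2,893.91

Sep 15, sell 366: 366/544 × $8,844.30 → $5,950.39
Ending inventory (cost pool remaining) = $2,893.91
Check: goods available $8,844.30 = COGS $5,950.39 + ending $2,893.91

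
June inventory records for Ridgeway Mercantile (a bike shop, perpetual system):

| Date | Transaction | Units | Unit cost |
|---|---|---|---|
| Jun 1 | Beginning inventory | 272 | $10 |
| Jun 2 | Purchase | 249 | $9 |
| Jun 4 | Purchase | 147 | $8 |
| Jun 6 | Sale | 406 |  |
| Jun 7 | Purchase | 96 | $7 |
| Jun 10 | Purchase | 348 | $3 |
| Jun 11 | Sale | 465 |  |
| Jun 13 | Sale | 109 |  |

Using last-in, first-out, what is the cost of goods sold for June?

COGS = $6,533

Jun 6, 406 sold [LIFO — newest first]: 147 @ $8 + 249 @ $9 + 10 @ $10 = $3,517
Jun 11, 465 sold [LIFO — newest first]: 348 @ $3 + 96 @ $7 + 21 @ $10 = $1,926
Jun 13, 109 sold [LIFO — newest first]: 109 @ $10 = $1,090
Total COGS = $3,517 + $1,926 + $1,090 = $6,533
Ending inventory: 132 @ $10 = $1,320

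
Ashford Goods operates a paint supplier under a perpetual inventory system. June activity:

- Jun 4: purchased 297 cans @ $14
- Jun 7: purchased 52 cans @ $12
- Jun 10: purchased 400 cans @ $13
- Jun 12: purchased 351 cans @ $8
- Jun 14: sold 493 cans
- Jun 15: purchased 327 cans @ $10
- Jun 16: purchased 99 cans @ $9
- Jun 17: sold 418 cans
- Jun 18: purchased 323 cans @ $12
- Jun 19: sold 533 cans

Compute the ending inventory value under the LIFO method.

Jun 14, 493 sold [LIFO — newest first]: 351 @ $8 + 142 @ $13 = $4,654
Jun 17, 418 sold [LIFO — newest first]: 99 @ $9 + 319 @ $10 = $4,081
Jun 19, 533 sold [LIFO — newest first]: 323 @ $12 + 8 @ $10 + 202 @ $13 = $6,582
Total COGS = $4,654 + $4,081 + $6,582 = $15,317
Ending inventory: 297 @ $14 + 52 @ $12 + 56 @ $13 = $5,510

Ending inventory = $5,510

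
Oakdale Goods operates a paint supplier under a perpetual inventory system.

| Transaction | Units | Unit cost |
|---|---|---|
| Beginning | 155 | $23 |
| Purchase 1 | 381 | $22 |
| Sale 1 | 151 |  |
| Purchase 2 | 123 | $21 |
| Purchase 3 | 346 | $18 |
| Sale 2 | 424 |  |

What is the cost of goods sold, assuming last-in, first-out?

Sale 1 (151) [LIFO — newest first]: 151 @ $22 = $3,322
Sale 2 (424) [LIFO — newest first]: 346 @ $18 + 78 @ $21 = $7,866
Total COGS = $3,322 + $7,866 = $11,188
Ending inventory: 155 @ $23 + 230 @ $22 + 45 @ $21 = $9,570
Check: goods available $20,758 = COGS $11,188 + ending $9,570

COGS = $11,188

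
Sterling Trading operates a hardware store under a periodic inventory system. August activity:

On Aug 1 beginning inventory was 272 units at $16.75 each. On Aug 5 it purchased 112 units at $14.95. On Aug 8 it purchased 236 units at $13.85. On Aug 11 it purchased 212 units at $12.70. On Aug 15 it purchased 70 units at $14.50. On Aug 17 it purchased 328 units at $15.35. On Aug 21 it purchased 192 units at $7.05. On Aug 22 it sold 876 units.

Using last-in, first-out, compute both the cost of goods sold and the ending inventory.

Aug 22, 876 sold [LIFO — newest first]: 192 @ $7.05 + 328 @ $15.35 + 70 @ $14.50 + 212 @ $12.70 + 74 @ $13.85 = $11,120.70
Ending inventory: 272 @ $16.75 + 112 @ $14.95 + 162 @ $13.85 = $8,474.10

COGS = $11,120.70; ending inventory = $8,474.10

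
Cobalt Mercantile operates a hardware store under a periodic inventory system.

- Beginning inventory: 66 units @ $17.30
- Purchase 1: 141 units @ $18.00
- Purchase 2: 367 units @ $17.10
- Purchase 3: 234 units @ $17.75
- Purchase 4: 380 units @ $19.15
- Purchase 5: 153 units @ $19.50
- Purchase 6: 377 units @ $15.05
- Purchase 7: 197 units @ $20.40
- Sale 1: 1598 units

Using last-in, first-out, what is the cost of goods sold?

COGS = $28,501.35

Sale 1 (1598) [LIFO — newest first]: 197 @ $20.40 + 377 @ $15.05 + 153 @ $19.50 + 380 @ $19.15 + 234 @ $17.75 + 257 @ $17.10 = $28,501.35
Ending inventory: 66 @ $17.30 + 141 @ $18.00 + 110 @ $17.10 = $5,560.80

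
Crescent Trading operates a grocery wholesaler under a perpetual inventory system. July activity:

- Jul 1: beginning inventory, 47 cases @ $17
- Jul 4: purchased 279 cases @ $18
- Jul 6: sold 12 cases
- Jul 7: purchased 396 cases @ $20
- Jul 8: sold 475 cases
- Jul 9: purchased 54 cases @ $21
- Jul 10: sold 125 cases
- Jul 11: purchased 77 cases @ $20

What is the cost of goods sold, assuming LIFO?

Jul 6, 12 sold [LIFO — newest first]: 12 @ $18 = $216
Jul 8, 475 sold [LIFO — newest first]: 396 @ $20 + 79 @ $18 = $9,342
Jul 10, 125 sold [LIFO — newest first]: 54 @ $21 + 71 @ $18 = $2,412
Total COGS = $216 + $9,342 + $2,412 = $11,970
Ending inventory: 47 @ $17 + 117 @ $18 + 77 @ $20 = $4,445
Check: goods available $16,415 = COGS $11,970 + ending $4,445

COGS = $11,970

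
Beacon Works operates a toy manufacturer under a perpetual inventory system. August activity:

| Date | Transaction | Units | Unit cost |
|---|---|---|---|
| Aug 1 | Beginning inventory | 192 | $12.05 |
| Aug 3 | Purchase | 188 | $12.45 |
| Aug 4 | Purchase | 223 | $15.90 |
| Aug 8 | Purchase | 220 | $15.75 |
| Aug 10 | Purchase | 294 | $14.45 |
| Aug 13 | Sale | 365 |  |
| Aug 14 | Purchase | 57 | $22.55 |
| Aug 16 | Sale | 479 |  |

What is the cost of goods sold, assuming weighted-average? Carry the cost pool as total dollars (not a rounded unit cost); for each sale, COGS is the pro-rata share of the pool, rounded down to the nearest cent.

COGS = $12,304.17

After Aug 1: 192 on hand, pool $2,313.60 (≈ $12.0500 each)
After Aug 3: 380 on hand, pool $4,654.20 (≈ $12.2479 each)
After Aug 4: 603 on hand, pool $8,199.90 (≈ $13.5985 each)
After Aug 8: 823 on hand, pool $11,664.90 (≈ $14.1736 each)
After Aug 10: 1117 on hand, pool $15,913.20 (≈ $14.2464 each)
Aug 13, sell 365: 365/1117 × $15,913.20 → $5,199.92
After Aug 14: 809 on hand, pool $11,998.63 (≈ $14.8314 each)
Aug 16, sell 479: 479/809 × $11,998.63 → $7,104.25
Total COGS = $5,199.92 + $7,104.25 = $12,304.17
Ending inventory (cost pool remaining) = $4,894.38
Check: goods available $17,198.55 = COGS $12,304.17 + ending $4,894.38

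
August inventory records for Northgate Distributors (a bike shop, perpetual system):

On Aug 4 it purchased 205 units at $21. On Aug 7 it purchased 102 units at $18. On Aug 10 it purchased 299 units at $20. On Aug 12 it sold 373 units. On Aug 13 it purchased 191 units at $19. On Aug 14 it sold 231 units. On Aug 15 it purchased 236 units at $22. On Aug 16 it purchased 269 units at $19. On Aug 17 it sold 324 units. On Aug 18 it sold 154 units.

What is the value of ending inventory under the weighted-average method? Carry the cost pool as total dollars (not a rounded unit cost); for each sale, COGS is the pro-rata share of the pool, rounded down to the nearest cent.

Ending inventory = $4,436.65

After Aug 4: 205 on hand, pool $4,305.00 (≈ $21.0000 each)
After Aug 7: 307 on hand, pool $6,141.00 (≈ $20.0033 each)
After Aug 10: 606 on hand, pool $12,121.00 (≈ $20.0017 each)
Aug 12, sell 373: 373/606 × $12,121.00 → $7,460.61
After Aug 13: 424 on hand, pool $8,289.39 (≈ $19.5504 each)
Aug 14, sell 231: 231/424 × $8,289.39 → $4,516.15
After Aug 15: 429 on hand, pool $8,965.24 (≈ $20.8980 each)
After Aug 16: 698 on hand, pool $14,076.24 (≈ $20.1665 each)
Aug 17, sell 324: 324/698 × $14,076.24 → $6,533.95
Aug 18, sell 154: 154/374 × $7,542.29 → $3,105.64
Total COGS = $7,460.61 + $4,516.15 + $6,533.95 + $3,105.64 = $21,616.35
Ending inventory (cost pool remaining) = $4,436.65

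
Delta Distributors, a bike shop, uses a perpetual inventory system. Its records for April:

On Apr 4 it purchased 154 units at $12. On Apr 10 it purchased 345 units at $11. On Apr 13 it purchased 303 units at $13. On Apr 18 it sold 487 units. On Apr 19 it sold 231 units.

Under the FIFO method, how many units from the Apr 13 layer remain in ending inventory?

84

Apr 18, 487 sold [FIFO — oldest first]: 154 @ $12 + 333 @ $11 = $5,511
Apr 19, 231 sold [FIFO — oldest first]: 12 @ $11 + 219 @ $13 = $2,979
Total COGS = $5,511 + $2,979 = $8,490
Ending inventory: 84 @ $13 = $1,092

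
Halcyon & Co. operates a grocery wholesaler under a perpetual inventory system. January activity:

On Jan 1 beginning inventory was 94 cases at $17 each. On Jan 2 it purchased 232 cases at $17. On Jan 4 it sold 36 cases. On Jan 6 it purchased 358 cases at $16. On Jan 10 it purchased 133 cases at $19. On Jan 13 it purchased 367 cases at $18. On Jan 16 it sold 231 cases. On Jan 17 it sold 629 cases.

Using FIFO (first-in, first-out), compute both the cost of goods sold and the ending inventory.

COGS = $15,219; ending inventory = $5,184

Jan 4, 36 sold [FIFO — oldest first]: 36 @ $17 = $612
Jan 16, 231 sold [FIFO — oldest first]: 58 @ $17 + 173 @ $17 = $3,927
Jan 17, 629 sold [FIFO — oldest first]: 59 @ $17 + 358 @ $16 + 133 @ $19 + 79 @ $18 = $10,680
Total COGS = $612 + $3,927 + $10,680 = $15,219
Ending inventory: 288 @ $18 = $5,184
Check: goods available $20,403 = COGS $15,219 + ending $5,184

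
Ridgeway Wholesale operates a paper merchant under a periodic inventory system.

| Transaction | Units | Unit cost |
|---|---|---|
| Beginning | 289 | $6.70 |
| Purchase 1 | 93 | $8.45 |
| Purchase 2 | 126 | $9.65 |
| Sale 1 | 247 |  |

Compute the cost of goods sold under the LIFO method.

COGS = $2,189.35

Sale 1 (247) [LIFO — newest first]: 126 @ $9.65 + 93 @ $8.45 + 28 @ $6.70 = $2,189.35
Ending inventory: 261 @ $6.70 = $1,748.70
Check: goods available $3,938.05 = COGS $2,189.35 + ending $1,748.70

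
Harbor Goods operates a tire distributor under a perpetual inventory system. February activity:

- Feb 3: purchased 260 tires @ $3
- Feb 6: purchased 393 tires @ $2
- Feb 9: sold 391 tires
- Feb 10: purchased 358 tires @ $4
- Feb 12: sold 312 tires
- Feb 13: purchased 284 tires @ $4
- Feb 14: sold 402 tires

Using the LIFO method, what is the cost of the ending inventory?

Ending inventory = $570

Feb 9, 391 sold [LIFO — newest first]: 391 @ $2 = $782
Feb 12, 312 sold [LIFO — newest first]: 312 @ $4 = $1,248
Feb 14, 402 sold [LIFO — newest first]: 284 @ $4 + 46 @ $4 + 2 @ $2 + 70 @ $3 = $1,534
Total COGS = $782 + $1,248 + $1,534 = $3,564
Ending inventory: 190 @ $3 = $570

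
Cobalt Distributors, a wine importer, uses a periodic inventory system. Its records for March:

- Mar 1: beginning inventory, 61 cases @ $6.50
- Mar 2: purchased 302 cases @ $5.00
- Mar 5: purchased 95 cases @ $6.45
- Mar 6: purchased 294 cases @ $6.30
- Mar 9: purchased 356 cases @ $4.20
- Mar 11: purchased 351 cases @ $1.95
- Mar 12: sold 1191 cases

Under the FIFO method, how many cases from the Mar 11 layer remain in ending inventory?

268

Mar 12, 1191 sold [FIFO — oldest first]: 61 @ $6.50 + 302 @ $5.00 + 95 @ $6.45 + 294 @ $6.30 + 356 @ $4.20 + 83 @ $1.95 = $6,028.50
Ending inventory: 268 @ $1.95 = $522.60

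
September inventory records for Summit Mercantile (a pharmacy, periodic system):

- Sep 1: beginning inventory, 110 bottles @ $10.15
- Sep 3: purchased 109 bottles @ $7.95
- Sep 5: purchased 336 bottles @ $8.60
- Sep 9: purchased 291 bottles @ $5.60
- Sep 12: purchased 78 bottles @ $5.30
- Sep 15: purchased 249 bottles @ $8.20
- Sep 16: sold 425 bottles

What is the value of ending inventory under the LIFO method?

Sep 16, 425 sold [LIFO — newest first]: 249 @ $8.20 + 78 @ $5.30 + 98 @ $5.60 = $3,004.00
Ending inventory: 110 @ $10.15 + 109 @ $7.95 + 336 @ $8.60 + 193 @ $5.60 = $5,953.45
Check: goods available $8,957.45 = COGS $3,004.00 + ending $5,953.45

Ending inventory = $5,953.45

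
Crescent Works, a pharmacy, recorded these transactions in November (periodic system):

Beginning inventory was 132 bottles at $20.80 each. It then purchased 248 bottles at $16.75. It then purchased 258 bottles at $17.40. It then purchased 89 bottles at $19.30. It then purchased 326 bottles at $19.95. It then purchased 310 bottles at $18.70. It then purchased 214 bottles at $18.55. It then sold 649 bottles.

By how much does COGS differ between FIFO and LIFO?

$659.35

FIFO COGS: 132 @ $20.80 + 248 @ $16.75 + 258 @ $17.40 + 11 @ $19.30 = $11,601.10
LIFO COGS: 214 @ $18.55 + 310 @ $18.70 + 125 @ $19.95 = $12,260.45
Difference = |$11,601.10 − $12,260.45| = $659.35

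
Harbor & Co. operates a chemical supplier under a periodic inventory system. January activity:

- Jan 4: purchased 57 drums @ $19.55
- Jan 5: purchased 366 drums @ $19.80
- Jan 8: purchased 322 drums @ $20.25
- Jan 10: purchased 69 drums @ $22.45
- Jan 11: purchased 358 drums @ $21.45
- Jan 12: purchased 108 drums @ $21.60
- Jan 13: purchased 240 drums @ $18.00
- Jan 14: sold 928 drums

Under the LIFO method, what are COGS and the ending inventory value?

Jan 14, 928 sold [LIFO — newest first]: 240 @ $18.00 + 108 @ $21.60 + 358 @ $21.45 + 69 @ $22.45 + 153 @ $20.25 = $18,979.20
Ending inventory: 57 @ $19.55 + 366 @ $19.80 + 169 @ $20.25 = $11,783.40

COGS = $18,979.20; ending inventory = $11,783.40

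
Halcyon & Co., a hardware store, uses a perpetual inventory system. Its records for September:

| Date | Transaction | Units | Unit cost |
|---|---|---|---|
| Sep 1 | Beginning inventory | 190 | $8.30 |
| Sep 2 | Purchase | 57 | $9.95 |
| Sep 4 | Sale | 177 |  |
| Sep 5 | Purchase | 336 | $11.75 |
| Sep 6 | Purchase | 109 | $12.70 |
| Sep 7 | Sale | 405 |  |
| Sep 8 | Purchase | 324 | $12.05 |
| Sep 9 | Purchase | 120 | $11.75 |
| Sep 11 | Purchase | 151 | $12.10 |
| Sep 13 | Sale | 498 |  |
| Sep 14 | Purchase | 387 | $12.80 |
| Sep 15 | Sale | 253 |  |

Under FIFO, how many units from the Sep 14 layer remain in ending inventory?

Sep 4, 177 sold [FIFO — oldest first]: 177 @ $8.30 = $1,469.10
Sep 7, 405 sold [FIFO — oldest first]: 13 @ $8.30 + 57 @ $9.95 + 335 @ $11.75 = $4,611.30
Sep 13, 498 sold [FIFO — oldest first]: 1 @ $11.75 + 109 @ $12.70 + 324 @ $12.05 + 64 @ $11.75 = $6,052.25
Sep 15, 253 sold [FIFO — oldest first]: 56 @ $11.75 + 151 @ $12.10 + 46 @ $12.80 = $3,073.90
Total COGS = $1,469.10 + $4,611.30 + $6,052.25 + $3,073.90 = $15,206.55
Ending inventory: 341 @ $12.80 = $4,364.80

341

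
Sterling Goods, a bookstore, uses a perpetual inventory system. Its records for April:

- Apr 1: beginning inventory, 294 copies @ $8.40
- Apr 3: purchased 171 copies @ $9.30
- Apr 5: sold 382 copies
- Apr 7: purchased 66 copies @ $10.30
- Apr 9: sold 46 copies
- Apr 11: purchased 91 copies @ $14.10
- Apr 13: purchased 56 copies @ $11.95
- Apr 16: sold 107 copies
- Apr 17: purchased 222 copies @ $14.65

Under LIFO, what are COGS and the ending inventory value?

COGS = $5,224.80; ending inventory = $4,719.50

Apr 5, 382 sold [LIFO — newest first]: 171 @ $9.30 + 211 @ $8.40 = $3,362.70
Apr 9, 46 sold [LIFO — newest first]: 46 @ $10.30 = $473.80
Apr 16, 107 sold [LIFO — newest first]: 56 @ $11.95 + 51 @ $14.10 = $1,388.30
Total COGS = $3,362.70 + $473.80 + $1,388.30 = $5,224.80
Ending inventory: 83 @ $8.40 + 20 @ $10.30 + 40 @ $14.10 + 222 @ $14.65 = $4,719.50
Check: goods available $9,944.30 = COGS $5,224.80 + ending $4,719.50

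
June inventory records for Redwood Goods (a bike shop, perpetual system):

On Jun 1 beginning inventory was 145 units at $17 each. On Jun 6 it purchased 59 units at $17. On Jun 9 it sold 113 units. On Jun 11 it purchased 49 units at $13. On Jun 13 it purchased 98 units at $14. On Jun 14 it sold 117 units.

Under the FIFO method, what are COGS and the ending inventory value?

COGS = $3,806; ending inventory = $1,671

Jun 9, 113 sold [FIFO — oldest first]: 113 @ $17 = $1,921
Jun 14, 117 sold [FIFO — oldest first]: 32 @ $17 + 59 @ $17 + 26 @ $13 = $1,885
Total COGS = $1,921 + $1,885 = $3,806
Ending inventory: 23 @ $13 + 98 @ $14 = $1,671
Check: goods available $5,477 = COGS $3,806 + ending $1,671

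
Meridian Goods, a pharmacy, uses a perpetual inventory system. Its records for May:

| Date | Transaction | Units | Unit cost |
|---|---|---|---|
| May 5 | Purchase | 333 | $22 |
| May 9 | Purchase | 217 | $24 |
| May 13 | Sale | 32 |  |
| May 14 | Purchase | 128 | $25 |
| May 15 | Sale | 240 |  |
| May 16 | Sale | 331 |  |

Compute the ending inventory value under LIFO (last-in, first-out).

May 13, 32 sold [LIFO — newest first]: 32 @ $24 = $768
May 15, 240 sold [LIFO — newest first]: 128 @ $25 + 112 @ $24 = $5,888
May 16, 331 sold [LIFO — newest first]: 73 @ $24 + 258 @ $22 = $7,428
Total COGS = $768 + $5,888 + $7,428 = $14,084
Ending inventory: 75 @ $22 = $1,650

Ending inventory = $1,650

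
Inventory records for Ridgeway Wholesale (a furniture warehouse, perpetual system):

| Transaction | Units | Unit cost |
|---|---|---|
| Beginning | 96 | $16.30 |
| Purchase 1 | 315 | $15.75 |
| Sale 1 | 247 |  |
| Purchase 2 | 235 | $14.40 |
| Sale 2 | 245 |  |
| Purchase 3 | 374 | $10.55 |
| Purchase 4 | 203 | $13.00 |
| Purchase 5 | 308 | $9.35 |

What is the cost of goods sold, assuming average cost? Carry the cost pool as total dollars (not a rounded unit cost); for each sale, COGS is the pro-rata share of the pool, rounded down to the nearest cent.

COGS = $7,598.86

After Beginning: 96 on hand, pool $1,564.80 (≈ $16.3000 each)
After Purchase 1: 411 on hand, pool $6,526.05 (≈ $15.8785 each)
Sale 1, sell 247: 247/411 × $6,526.05 → $3,921.98
After Purchase 2: 399 on hand, pool $5,988.07 (≈ $15.0077 each)
Sale 2, sell 245: 245/399 × $5,988.07 → $3,676.88
After Purchase 3: 528 on hand, pool $6,256.89 (≈ $11.8502 each)
After Purchase 4: 731 on hand, pool $8,895.89 (≈ $12.1695 each)
After Purchase 5: 1039 on hand, pool $11,775.69 (≈ $11.3337 each)
Total COGS = $3,921.98 + $3,676.88 = $7,598.86
Ending inventory (cost pool remaining) = $11,775.69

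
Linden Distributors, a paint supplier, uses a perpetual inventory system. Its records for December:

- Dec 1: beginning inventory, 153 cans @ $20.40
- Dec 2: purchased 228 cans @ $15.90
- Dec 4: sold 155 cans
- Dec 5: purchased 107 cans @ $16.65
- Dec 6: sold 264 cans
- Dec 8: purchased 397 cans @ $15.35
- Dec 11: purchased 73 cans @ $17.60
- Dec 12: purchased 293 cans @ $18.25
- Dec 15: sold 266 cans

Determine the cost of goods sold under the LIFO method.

COGS = $11,974.85

Dec 4, 155 sold [LIFO — newest first]: 155 @ $15.90 = $2,464.50
Dec 6, 264 sold [LIFO — newest first]: 107 @ $16.65 + 73 @ $15.90 + 84 @ $20.40 = $4,655.85
Dec 15, 266 sold [LIFO — newest first]: 266 @ $18.25 = $4,854.50
Total COGS = $2,464.50 + $4,655.85 + $4,854.50 = $11,974.85
Ending inventory: 69 @ $20.40 + 397 @ $15.35 + 73 @ $17.60 + 27 @ $18.25 = $9,279.10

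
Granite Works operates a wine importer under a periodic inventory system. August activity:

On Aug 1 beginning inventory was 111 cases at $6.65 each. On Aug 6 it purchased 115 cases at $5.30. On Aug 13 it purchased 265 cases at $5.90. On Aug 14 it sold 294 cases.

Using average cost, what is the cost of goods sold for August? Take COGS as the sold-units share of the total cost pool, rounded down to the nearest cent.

COGS = $1,743.13

Aug 14, sell 294: 294/491 × $2,911.15 → $1,743.13
Ending inventory (cost pool remaining) = $1,168.02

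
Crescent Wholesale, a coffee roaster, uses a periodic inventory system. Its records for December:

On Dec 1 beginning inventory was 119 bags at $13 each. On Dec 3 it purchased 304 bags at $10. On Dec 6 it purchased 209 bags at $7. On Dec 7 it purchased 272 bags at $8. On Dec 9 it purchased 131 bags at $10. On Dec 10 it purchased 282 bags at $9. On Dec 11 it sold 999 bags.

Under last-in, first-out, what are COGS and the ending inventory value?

COGS = $8,537; ending inventory = $3,537

Dec 11, 999 sold [LIFO — newest first]: 282 @ $9 + 131 @ $10 + 272 @ $8 + 209 @ $7 + 105 @ $10 = $8,537
Ending inventory: 119 @ $13 + 199 @ $10 = $3,537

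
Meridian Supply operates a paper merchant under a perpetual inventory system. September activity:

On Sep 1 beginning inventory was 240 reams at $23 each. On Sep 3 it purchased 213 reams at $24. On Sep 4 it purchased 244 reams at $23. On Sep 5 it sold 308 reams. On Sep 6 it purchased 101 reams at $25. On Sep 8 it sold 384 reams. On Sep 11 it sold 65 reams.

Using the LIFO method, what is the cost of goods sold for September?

Sep 5, 308 sold [LIFO — newest first]: 244 @ $23 + 64 @ $24 = $7,148
Sep 8, 384 sold [LIFO — newest first]: 101 @ $25 + 149 @ $24 + 134 @ $23 = $9,183
Sep 11, 65 sold [LIFO — newest first]: 65 @ $23 = $1,495
Total COGS = $7,148 + $9,183 + $1,495 = $17,826
Ending inventory: 41 @ $23 = $943

COGS = $17,826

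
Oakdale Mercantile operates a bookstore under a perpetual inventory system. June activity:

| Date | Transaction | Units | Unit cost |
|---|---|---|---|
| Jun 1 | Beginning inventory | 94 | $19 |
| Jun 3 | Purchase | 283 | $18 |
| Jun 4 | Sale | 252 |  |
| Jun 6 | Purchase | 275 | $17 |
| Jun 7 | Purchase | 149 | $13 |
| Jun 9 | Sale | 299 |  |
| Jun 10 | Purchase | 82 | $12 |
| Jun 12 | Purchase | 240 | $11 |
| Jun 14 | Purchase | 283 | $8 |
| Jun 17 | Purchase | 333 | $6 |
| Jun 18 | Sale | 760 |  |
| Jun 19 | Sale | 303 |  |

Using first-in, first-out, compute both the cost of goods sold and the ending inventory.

COGS = $20,628; ending inventory = $750

Jun 4, 252 sold [FIFO — oldest first]: 94 @ $19 + 158 @ $18 = $4,630
Jun 9, 299 sold [FIFO — oldest first]: 125 @ $18 + 174 @ $17 = $5,208
Jun 18, 760 sold [FIFO — oldest first]: 101 @ $17 + 149 @ $13 + 82 @ $12 + 240 @ $11 + 188 @ $8 = $8,782
Jun 19, 303 sold [FIFO — oldest first]: 95 @ $8 + 208 @ $6 = $2,008
Total COGS = $4,630 + $5,208 + $8,782 + $2,008 = $20,628
Ending inventory: 125 @ $6 = $750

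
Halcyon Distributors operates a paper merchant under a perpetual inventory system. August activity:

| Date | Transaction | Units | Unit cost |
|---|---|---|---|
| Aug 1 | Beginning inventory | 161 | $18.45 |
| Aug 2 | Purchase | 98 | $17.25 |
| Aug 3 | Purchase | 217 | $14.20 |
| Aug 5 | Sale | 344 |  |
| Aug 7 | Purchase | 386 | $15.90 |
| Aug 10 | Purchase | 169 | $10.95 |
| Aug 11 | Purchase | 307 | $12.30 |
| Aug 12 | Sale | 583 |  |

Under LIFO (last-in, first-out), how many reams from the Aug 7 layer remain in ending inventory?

Aug 5, 344 sold [LIFO — newest first]: 217 @ $14.20 + 98 @ $17.25 + 29 @ $18.45 = $5,306.95
Aug 12, 583 sold [LIFO — newest first]: 307 @ $12.30 + 169 @ $10.95 + 107 @ $15.90 = $7,327.95
Total COGS = $5,306.95 + $7,327.95 = $12,634.90
Ending inventory: 132 @ $18.45 + 279 @ $15.90 = $6,871.50

279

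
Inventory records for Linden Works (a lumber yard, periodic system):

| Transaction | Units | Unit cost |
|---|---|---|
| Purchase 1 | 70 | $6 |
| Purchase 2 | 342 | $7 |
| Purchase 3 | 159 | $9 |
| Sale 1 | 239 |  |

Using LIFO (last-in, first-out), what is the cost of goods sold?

Sale 1 (239) [LIFO — newest first]: 159 @ $9 + 80 @ $7 = $1,991
Ending inventory: 70 @ $6 + 262 @ $7 = $2,254

COGS = $1,991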